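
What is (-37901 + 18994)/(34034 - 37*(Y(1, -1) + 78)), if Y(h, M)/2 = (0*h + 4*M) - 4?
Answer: -18907/31740 ≈ -0.59568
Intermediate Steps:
Y(h, M) = -8 + 8*M (Y(h, M) = 2*((0*h + 4*M) - 4) = 2*((0 + 4*M) - 4) = 2*(4*M - 4) = 2*(-4 + 4*M) = -8 + 8*M)
(-37901 + 18994)/(34034 - 37*(Y(1, -1) + 78)) = (-37901 + 18994)/(34034 - 37*((-8 + 8*(-1)) + 78)) = -18907/(34034 - 37*((-8 - 8) + 78)) = -18907/(34034 - 37*(-16 + 78)) = -18907/(34034 - 37*62) = -18907/(34034 - 2294) = -18907/31740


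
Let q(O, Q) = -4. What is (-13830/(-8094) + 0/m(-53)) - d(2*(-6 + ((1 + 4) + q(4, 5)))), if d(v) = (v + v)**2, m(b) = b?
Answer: -537295/1349 ≈ -398.29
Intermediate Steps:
d(v) = 4*v**2 (d(v) = (2*v)**2 = 4*v**2)
(-13830/(-8094) + 0/m(-53)) - d(2*(-6 + ((1 + 4) + q(4, 5)))) = (-13830/(-8094) + 0/(-53)) - 4*(2*(-6 + ((1 + 4) - 4)))**2 = (-13830*(-1/8094) + 0*(-1/53)) - 4*(2*(-6 + (5 - 4)))**2 = (2305/1349 + 0) - 4*(2*(-6 + 1))**2 = 2305/1349 - 4*(2*(-5))**2 = 2305/1349 - 4*(-10)**2 = 2305/1349 - 4*100 = 2305/1349 - 1*400 = 2305/1349 - 400 = -537295/1349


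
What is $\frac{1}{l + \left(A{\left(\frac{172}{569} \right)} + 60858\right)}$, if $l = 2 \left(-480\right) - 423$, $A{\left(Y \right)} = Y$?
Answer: $\frac{569}{33841447} \approx 1.6814 \cdot 10^{-5}$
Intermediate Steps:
$l = -1383$ ($l = -960 - 423 = -1383$)
$\frac{1}{l + \left(A{\left(\frac{172}{569} \right)} + 60858\right)} = \frac{1}{-1383 + \left(\frac{172}{569} + 60858\right)} = \frac{1}{-1383 + \frac{34628374}{569}} = \frac{1}{\frac{33841447}{569}} = \frac{569}{33841447}$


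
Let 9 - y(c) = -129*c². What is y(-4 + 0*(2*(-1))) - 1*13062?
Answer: -10989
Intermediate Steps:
y(c) = 9 + 129*c² (y(c) = 9 - (-129)*c² = 9 + 129*c²)
y(-4 + 0*(2*(-1))) - 1*13062 = (9 + 129*(-4 + 0*(2*(-1)))²) - 1*13062 = (9 + 129*(-4 + 0*(-2))²) - 13062 = (9 + 129*(-4 + 0)²) - 13062 = (9 + 129*(-4)²) - 13062 = (9 + 129*16) - 13062 = (9 + 2064) - 13062 = 2073 - 13062 = -10989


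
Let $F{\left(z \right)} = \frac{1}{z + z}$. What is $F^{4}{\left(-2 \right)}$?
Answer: $\frac{1}{256} \approx 0.0039063$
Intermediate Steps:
$F{\left(z \right)} = \frac{1}{2 z}$
$F^{4}{\left(-2 \right)} = \left(\frac{1}{2 \left(-2\right)}\right)^{4} = \left(\frac{1}{2} \left(- \frac{1}{2}\right)\right)^{4} = \left(- \frac{1}{4}\right)^{4} = \frac{1}{256}$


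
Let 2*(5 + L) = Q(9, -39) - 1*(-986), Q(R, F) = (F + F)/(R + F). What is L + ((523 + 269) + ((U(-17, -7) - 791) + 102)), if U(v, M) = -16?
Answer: 5763/10 ≈ 576.30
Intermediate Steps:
Q(R, F) = 2*F/(F + R) (Q(R, F) = (2*F)/(F + R) = 2*F/(F + R))
L = 4893/10 (L = -5 + (2*(-39)/(-39 + 9) - 1*(-986))/2 = -5 + (2*(-39)/(-30) + 986)/2 = -5 + (2*(-39)*(-1/30) + 986)/2 = -5 + (13/5 + 986)/2 = -5 + (1/2)*(4943/5) = -5 + 4943/10 = 4893/10 ≈ 489.30)
L + ((523 + 269) + ((U(-17, -7) - 791) + 102)) = 4893/10 + ((523 + 269) + ((-16 - 791) + 102)) = 4893/10 + (792 + (-807 + 102)) = 4893/10 + (792 - 705) = 4893/10 + 87 = 5763/10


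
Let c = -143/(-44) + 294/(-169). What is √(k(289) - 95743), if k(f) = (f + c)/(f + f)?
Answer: I*√74818549038/884 ≈ 309.42*I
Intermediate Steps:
c = 1021/676 (c = -143*(-1/44) + 294*(-1/169) = 13/4 - 294/169 = 1021/676 ≈ 1.5104)
k(f) = (1021/676 + f)/(2*f) (k(f) = (f + 1021/676)/(f + f) = (1021/676 + f)/((2*f)) = (1021/676 + f)*(1/(2*f)) = (1021/676 + f)/(2*f))
√(k(289) - 95743) = √((1/1352)*(1021 + 676*289)/289 - 95743) = √((1/1352)*(1/289)*(1021 + 195364) - 95743) = √((1/1352)*(1/289)*196385 - 95743) = √(196385/390728 - 95743) = √(-37409274519/390728) = I*√74818549038/884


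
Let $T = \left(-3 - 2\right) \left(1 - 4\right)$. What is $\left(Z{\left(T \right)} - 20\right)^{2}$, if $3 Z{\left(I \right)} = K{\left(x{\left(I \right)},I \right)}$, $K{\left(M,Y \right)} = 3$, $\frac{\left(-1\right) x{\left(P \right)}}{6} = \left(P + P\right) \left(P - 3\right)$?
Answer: $361$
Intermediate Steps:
$x{\left(P \right)} = - 12 P \left(-3 + P\right)$ ($x{\left(P \right)} = - 6 \left(P + P\right) \left(P - 3\right) = - 6 \cdot 2 P \left(-3 + P\right) = - 12 P \left(-3 + P\right)$)
$T = 15$ ($T = \left(-5\right) \left(-3\right) = 15$)
$Z{\left(I \right)} = 1$ ($Z{\left(I \right)} = \frac{1}{3} \cdot 3 = 1$)
$\left(Z{\left(T \right)} - 20\right)^{2} = \left(1 - 20\right)^{2} = \left(-19\right)^{2} = 361$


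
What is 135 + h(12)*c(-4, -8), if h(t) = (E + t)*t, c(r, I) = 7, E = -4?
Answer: 807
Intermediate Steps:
h(t) = t*(-4 + t) (h(t) = (-4 + t)*t = t*(-4 + t))
135 + h(12)*c(-4, -8) = 135 + (12*(-4 + 12))*7 = 135 + (12*8)*7 = 135 + 96*7 = 135 + 672 = 807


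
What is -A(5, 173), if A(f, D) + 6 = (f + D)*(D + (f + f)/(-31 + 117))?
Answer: -1324774/43 ≈ -30809.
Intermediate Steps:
A(f, D) = -6 + (D + f)*(D + f/43) (A(f, D) = -6 + (f + D)*(D + (f + f)/(-31 + 117)) = -6 + (D + f)*(D + (2*f)/86) = -6 + (D + f)*(D + (2*f)*(1/86)) = -6 + (D + f)*(D + f/43))
-A(5, 173) = -(-6 + 173² + (1/43)*5² + (44/43)*173*5) = -(-6 + 29929 + (1/43)*25 + 38060/43) = -(-6 + 29929 + 25/43 + 38060/43) = -1*1324774/43 = -1324774/43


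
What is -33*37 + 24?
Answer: -1197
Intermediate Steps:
-33*37 + 24 = -1221 + 24 = -1197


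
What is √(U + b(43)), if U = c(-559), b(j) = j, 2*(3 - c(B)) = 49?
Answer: √86/2 ≈ 4.6368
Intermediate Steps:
c(B) = -43/2 (c(B) = 3 - ½*49 = 3 - 49/2 = -43/2)
U = -43/2 ≈ -21.500
√(U + b(43)) = √(-43/2 + 43) = √(43/2) = √86/2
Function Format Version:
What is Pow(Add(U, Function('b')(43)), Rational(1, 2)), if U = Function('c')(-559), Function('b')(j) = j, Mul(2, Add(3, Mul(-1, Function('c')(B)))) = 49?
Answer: Mul(Rational(1, 2), Pow(86, Rational(1, 2))) ≈ 4.6368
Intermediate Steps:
Function('c')(B) = Rational(-43, 2) (Function('c')(B) = Add(3, Mul(Rational(-1, 2), 49)) = Add(3, Rational(-49, 2)) = Rational(-43, 2))
U = Rational(-43, 2) ≈ -21.500
Pow(Add(U, Function('b')(43)), Rational(1, 2)) = Pow(Add(Rational(-43, 2), 43), Rational(1, 2)) = Pow(Rational(43, 2), Rational(1, 2)) = Mul(Rational(1, 2), Pow(86, Rational(1, 2)))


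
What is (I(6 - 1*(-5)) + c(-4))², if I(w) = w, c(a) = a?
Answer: 49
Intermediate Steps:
(I(6 - 1*(-5)) + c(-4))² = ((6 - 1*(-5)) - 4)² = ((6 + 5) - 4)² = (11 - 4)² = 7² = 49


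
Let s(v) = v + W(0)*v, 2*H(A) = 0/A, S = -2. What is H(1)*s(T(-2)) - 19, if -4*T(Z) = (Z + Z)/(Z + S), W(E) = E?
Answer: -19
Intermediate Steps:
T(Z) = -Z/(2*(-2 + Z)) (T(Z) = -(Z + Z)/(4*(Z - 2)) = -2*Z/(4*(-2 + Z)) = -Z/(2*(-2 + Z)))
H(A) = 0 (H(A) = (0/A)/2 = (½)*0 = 0)
s(v) = v (s(v) = v + 0*v = v + 0 = v)
H(1)*s(T(-2)) - 19 = 0*(-1*(-2)/(-4 + 2*(-2))) - 19 = 0*(-1*(-2)/(-4 - 4)) - 19 = 0*(-1*(-2)/(-8)) - 19 = 0*(-1*(-2)*(-⅛)) - 19 = 0*(-¼) - 19 = 0 - 19 = -19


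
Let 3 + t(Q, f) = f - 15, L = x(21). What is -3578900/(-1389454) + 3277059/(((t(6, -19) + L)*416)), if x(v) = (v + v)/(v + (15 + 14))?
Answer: -56243586472525/261261814528 ≈ -215.28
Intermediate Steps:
x(v) = 2*v/(29 + v) (x(v) = (2*v)/(v + 29) = (2*v)/(29 + v) = 2*v/(29 + v))
L = 21/25 (L = 2*21/(29 + 21) = 2*21/50 = 2*21*(1/50) = 21/25 ≈ 0.84000)
t(Q, f) = -18 + f (t(Q, f) = -3 + (f - 15) = -3 + (-15 + f) = -18 + f)
-3578900/(-1389454) + 3277059/(((t(6, -19) + L)*416)) = -3578900/(-1389454) + 3277059/((((-18 - 19) + 21/25)*416)) = -3578900*(-1/1389454) + 3277059/(((-37 + 21/25)*416)) = 1789450/694727 + 3277059/((-904/25*416)) = 1789450/694727 + 3277059/(-376064/25) = 1789450/694727 + 3277059*(-25/376064) = 1789450/694727 - 81926475/376064 = -56243586472525/261261814528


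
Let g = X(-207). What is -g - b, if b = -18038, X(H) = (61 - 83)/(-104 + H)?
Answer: 5609796/311 ≈ 18038.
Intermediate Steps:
X(H) = -22/(-104 + H)
g = 22/311 (g = -22/(-104 - 207) = -22/(-311) = -22*(-1/311) = 22/311 ≈ 0.070740)
-g - b = -1*22/311 - 1*(-18038) = -22/311 + 18038 = 5609796/311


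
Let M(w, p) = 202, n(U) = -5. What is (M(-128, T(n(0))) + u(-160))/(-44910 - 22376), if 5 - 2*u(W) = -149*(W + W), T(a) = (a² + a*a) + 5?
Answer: 47271/134572 ≈ 0.35127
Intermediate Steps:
T(a) = 5 + 2*a² (T(a) = (a² + a²) + 5 = 2*a² + 5 = 5 + 2*a²)
u(W) = 5/2 + 149*W (u(W) = 5/2 - (-149)*(W + W)/2 = 5/2 - (-149)*2*W/2 = 5/2 - (-149)*W = 5/2 + 149*W)
(M(-128, T(n(0))) + u(-160))/(-44910 - 22376) = (202 + (5/2 + 149*(-160)))/(-44910 - 22376) = (202 + (5/2 - 23840))/(-67286) = (202 - 47675/2)*(-1/67286) = -47271/2*(-1/67286) = 47271/134572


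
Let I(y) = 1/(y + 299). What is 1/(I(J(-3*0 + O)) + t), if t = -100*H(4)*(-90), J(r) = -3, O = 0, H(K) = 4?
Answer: 296/10656001 ≈ 2.7778e-5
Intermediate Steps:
I(y) = 1/(299 + y)
t = 36000 (t = -100*4*(-90) = -400*(-90) = 36000)
1/(I(J(-3*0 + O)) + t) = 1/(1/(299 - 3) + 36000) = 1/(1/296 + 36000) = 1/(10656001/296) = 296/10656001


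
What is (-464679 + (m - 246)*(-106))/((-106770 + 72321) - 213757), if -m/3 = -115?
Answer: 475173/248206 ≈ 1.9144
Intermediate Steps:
m = 345 (m = -3*(-115) = 345)
(-464679 + (m - 246)*(-106))/((-106770 + 72321) - 213757) = (-464679 + (345 - 246)*(-106))/((-106770 + 72321) - 213757) = (-464679 + 99*(-106))/(-34449 - 213757) = (-464679 - 10494)/(-248206) = -475173*(-1/248206) = 475173/248206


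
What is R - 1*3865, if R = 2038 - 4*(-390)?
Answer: -267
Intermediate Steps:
R = 3598 (R = 2038 + 1560 = 3598)
R - 1*3865 = 3598 - 1*3865 = 3598 - 3865 = -267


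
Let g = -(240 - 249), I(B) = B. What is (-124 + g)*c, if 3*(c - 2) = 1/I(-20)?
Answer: -2737/12 ≈ -228.08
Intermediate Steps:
c = 119/60 (c = 2 + (⅓)/(-20) = 2 + (⅓)*(-1/20) = 2 - 1/60 = 119/60 ≈ 1.9833)
g = 9 (g = -1*(-9) = 9)
(-124 + g)*c = (-124 + 9)*(119/60) = -115*119/60 = -2737/12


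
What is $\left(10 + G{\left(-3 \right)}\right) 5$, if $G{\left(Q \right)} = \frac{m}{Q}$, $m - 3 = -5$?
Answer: $\frac{160}{3} \approx 53.333$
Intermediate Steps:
$m = -2$ ($m = 3 - 5 = -2$)
$G{\left(Q \right)} = - \frac{2}{Q}$
$\left(10 + G{\left(-3 \right)}\right) 5 = \left(10 - \frac{2}{-3}\right) 5 = \left(10 - - \frac{2}{3}\right) 5 = \left(10 + \frac{2}{3}\right) 5 = \frac{32}{3} \cdot 5 = \frac{160}{3}$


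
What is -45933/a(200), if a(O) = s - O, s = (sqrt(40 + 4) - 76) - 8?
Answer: 3261243/20153 + 45933*sqrt(11)/40306 ≈ 165.60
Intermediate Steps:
s = -84 + 2*sqrt(11) (s = (sqrt(44) - 76) - 8 = (2*sqrt(11) - 76) - 8 = (-76 + 2*sqrt(11)) - 8 = -84 + 2*sqrt(11) ≈ -77.367)
a(O) = -84 - O + 2*sqrt(11) (a(O) = (-84 + 2*sqrt(11)) - O = -84 - O + 2*sqrt(11))
-45933/a(200) = -45933/(-84 - 1*200 + 2*sqrt(11)) = -45933/(-84 - 200 + 2*sqrt(11)) = -45933/(-284 + 2*sqrt(11))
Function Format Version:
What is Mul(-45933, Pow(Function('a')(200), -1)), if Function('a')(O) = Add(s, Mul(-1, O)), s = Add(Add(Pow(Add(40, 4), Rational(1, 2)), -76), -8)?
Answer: Add(Rational(3261243, 20153), Mul(Rational(45933, 40306), Pow(11, Rational(1, 2)))) ≈ 165.60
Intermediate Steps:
s = Add(-84, Mul(2, Pow(11, Rational(1, 2)))) (s = Add(Add(Pow(44, Rational(1, 2)), -76), -8) = Add(Add(Mul(2, Pow(11, Rational(1, 2))), -76), -8) = Add(Add(-76, Mul(2, Pow(11, Rational(1, 2)))), -8) = Add(-84, Mul(2, Pow(11, Rational(1, 2)))) ≈ -77.367)
Function('a')(O) = Add(-84, Mul(-1, O), Mul(2, Pow(11, Rational(1, 2)))) (Function('a')(O) = Add(Add(-84, Mul(2, Pow(11, Rational(1, 2)))), Mul(-1, O)) = Add(-84, Mul(-1, O), Mul(2, Pow(11, Rational(1, 2)))))
Mul(-45933, Pow(Function('a')(200), -1)) = Mul(-45933, Pow(Add(-84, Mul(-1, 200), Mul(2, Pow(11, Rational(1, 2)))), -1)) = Mul(-45933, Pow(Add(-84, -200, Mul(2, Pow(11, Rational(1, 2)))), -1)) = Mul(-45933, Pow(Add(-284, Mul(2, Pow(11, Rational(1, 2)))), -1))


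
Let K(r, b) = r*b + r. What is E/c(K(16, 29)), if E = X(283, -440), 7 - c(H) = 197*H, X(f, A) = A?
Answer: 440/94553 ≈ 0.0046535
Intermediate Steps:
K(r, b) = r + b*r (K(r, b) = b*r + r = r + b*r)
c(H) = 7 - 197*H
E = -440
E/c(K(16, 29)) = -440/(7 - 3152*(1 + 29)) = -440/(7 - 3152*30) = -440/(7 - 197*480) = -440/(7 - 94560) = -440/(-94553) = -440*(-1/94553) = 440/94553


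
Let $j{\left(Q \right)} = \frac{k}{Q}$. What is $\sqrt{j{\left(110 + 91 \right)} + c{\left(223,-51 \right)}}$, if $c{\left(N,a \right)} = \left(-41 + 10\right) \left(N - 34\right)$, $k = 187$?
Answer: $\frac{8 i \sqrt{3697998}}{201} \approx 76.538 i$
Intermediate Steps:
$c{\left(N,a \right)} = 1054 - 31 N$ ($c{\left(N,a \right)} = - 31 \left(-34 + N\right) = 1054 - 31 N$)
$j{\left(Q \right)} = \frac{187}{Q}$
$\sqrt{j{\left(110 + 91 \right)} + c{\left(223,-51 \right)}} = \sqrt{\frac{187}{110 + 91} + \left(1054 - 6913\right)} = \sqrt{\frac{187}{201} + \left(1054 - 6913\right)} = \sqrt{187 \cdot \frac{1}{201} - 5859} = \sqrt{\frac{187}{201} - 5859} = \sqrt{- \frac{1177472}{201}} = \frac{8 i \sqrt{3697998}}{201}$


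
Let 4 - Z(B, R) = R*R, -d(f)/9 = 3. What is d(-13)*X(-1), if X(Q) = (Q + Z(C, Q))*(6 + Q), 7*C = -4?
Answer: -270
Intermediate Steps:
C = -4/7 (C = (⅐)*(-4) = -4/7 ≈ -0.57143)
d(f) = -27 (d(f) = -9*3 = -27)
Z(B, R) = 4 - R² (Z(B, R) = 4 - R*R = 4 - R²)
X(Q) = (6 + Q)*(4 + Q - Q²) (X(Q) = (Q + (4 - Q²))*(6 + Q) = (4 + Q - Q²)*(6 + Q) = (6 + Q)*(4 + Q - Q²))
d(-13)*X(-1) = -27*(24 - 1*(-1)³ - 5*(-1)² + 10*(-1)) = -27*(24 - 1*(-1) - 5*1 - 10) = -27*(24 + 1 - 5 - 10) = -27*10 = -270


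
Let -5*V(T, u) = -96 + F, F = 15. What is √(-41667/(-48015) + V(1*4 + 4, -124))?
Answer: √174883434/3201 ≈ 4.1313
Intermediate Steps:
V(T, u) = 81/5 (V(T, u) = -(-96 + 15)/5 = -⅕*(-81) = 81/5)
√(-41667/(-48015) + V(1*4 + 4, -124)) = √(-41667/(-48015) + 81/5) = √(-41667*(-1/48015) + 81/5) = √(13889/16005 + 81/5) = √(54634/3201) = √174883434/3201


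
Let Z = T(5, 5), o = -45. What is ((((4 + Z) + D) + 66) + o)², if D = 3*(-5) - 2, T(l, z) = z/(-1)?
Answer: 9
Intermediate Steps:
T(l, z) = -z (T(l, z) = z*(-1) = -z)
Z = -5 (Z = -1*5 = -5)
D = -17 (D = -15 - 2 = -17)
((((4 + Z) + D) + 66) + o)² = ((((4 - 5) - 17) + 66) - 45)² = (((-1 - 17) + 66) - 45)² = ((-18 + 66) - 45)² = (48 - 45)² = 3² = 9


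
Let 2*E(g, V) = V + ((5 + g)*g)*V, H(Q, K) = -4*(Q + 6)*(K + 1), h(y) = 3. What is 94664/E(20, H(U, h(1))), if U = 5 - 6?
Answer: -11833/2505 ≈ -4.7238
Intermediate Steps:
U = -1
H(Q, K) = -4*(1 + K)*(6 + Q) (H(Q, K) = -4*(6 + Q)*(1 + K) = -4*(1 + K)*(6 + Q))
E(g, V) = V/2 + V*g*(5 + g)/2 (E(g, V) = (V + ((5 + g)*g)*V)/2 = (V + (g*(5 + g))*V)/2 = (V + V*g*(5 + g))/2 = V/2 + V*g*(5 + g)/2)
94664/E(20, H(U, h(1))) = 94664/(((-24 - 24*3 - 4*(-1) - 4*3*(-1))*(1 + 20² + 5*20)/2)) = 94664/(((-24 - 72 + 4 + 12)*(1 + 400 + 100)/2)) = 94664/(((½)*(-80)*501)) = 94664/(-20040) = 94664*(-1/20040) = -11833/2505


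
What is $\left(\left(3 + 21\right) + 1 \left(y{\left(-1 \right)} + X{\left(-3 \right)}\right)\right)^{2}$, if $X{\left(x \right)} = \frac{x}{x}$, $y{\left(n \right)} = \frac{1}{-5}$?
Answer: $\frac{15376}{25} \approx 615.04$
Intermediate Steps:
$y{\left(n \right)} = - \frac{1}{5}$
$X{\left(x \right)} = 1$
$\left(\left(3 + 21\right) + 1 \left(y{\left(-1 \right)} + X{\left(-3 \right)}\right)\right)^{2} = \left(\left(3 + 21\right) + 1 \left(- \frac{1}{5} + 1\right)\right)^{2} = \left(24 + 1 \cdot \frac{4}{5}\right)^{2} = \left(24 + \frac{4}{5}\right)^{2} = \left(\frac{124}{5}\right)^{2} = \frac{15376}{25}$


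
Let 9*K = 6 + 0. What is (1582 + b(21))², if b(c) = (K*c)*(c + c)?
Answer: 4708900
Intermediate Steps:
K = ⅔ (K = (6 + 0)/9 = (⅑)*6 = ⅔ ≈ 0.66667)
b(c) = 4*c²/3 (b(c) = (2*c/3)*(c + c) = (2*c/3)*(2*c) = 4*c²/3)
(1582 + b(21))² = (1582 + (4/3)*21²)² = (1582 + (4/3)*441)² = (1582 + 588)² = 2170² = 4708900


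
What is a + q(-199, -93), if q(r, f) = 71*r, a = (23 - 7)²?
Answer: -13873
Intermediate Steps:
a = 256 (a = 16² = 256)
a + q(-199, -93) = 256 + 71*(-199) = 256 - 14129 = -13873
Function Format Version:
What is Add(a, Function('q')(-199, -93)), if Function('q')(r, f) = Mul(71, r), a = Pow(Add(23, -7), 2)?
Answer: -13873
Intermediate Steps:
a = 256 (a = Pow(16, 2) = 256)
Add(a, Function('q')(-199, -93)) = Add(256, Mul(71, -199)) = Add(256, -14129) = -13873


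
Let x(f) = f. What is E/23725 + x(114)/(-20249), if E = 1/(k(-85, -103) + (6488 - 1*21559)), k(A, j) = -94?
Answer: -41016037499/7285380116625 ≈ -0.0056299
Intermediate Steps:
E = -1/15165 (E = 1/(-94 + (6488 - 1*21559)) = 1/(-94 + (6488 - 21559)) = 1/(-94 - 15071) = 1/(-15165) = -1/15165 ≈ -6.5941e-5)
E/23725 + x(114)/(-20249) = -1/15165/23725 + 114/(-20249) = -1/15165*1/23725 + 114*(-1/20249) = -1/359789625 - 114/20249 = -41016037499/7285380116625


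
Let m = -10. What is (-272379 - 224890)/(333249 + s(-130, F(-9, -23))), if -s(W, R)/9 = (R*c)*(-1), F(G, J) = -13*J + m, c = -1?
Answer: -497269/330648 ≈ -1.5039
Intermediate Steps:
F(G, J) = -10 - 13*J (F(G, J) = -13*J - 10 = -10 - 13*J)
s(W, R) = -9*R (s(W, R) = -9*R*(-1)*(-1) = -9*(-R)*(-1) = -9*R)
(-272379 - 224890)/(333249 + s(-130, F(-9, -23))) = (-272379 - 224890)/(333249 - 9*(-10 - 13*(-23))) = -497269/(333249 - 9*(-10 + 299)) = -497269/(333249 - 9*289) = -497269/(333249 - 2601) = -497269/330648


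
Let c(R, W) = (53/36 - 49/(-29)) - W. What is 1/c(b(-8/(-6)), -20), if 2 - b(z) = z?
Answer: 1044/24181 ≈ 0.043174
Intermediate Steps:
b(z) = 2 - z
c(R, W) = 3301/1044 - W (c(R, W) = (53*(1/36) - 49*(-1/29)) - W = (53/36 + 49/29) - W = 3301/1044 - W)
1/c(b(-8/(-6)), -20) = 1/(3301/1044 - 1*(-20)) = 1/(3301/1044 + 20) = 1/(24181/1044) = 1044/24181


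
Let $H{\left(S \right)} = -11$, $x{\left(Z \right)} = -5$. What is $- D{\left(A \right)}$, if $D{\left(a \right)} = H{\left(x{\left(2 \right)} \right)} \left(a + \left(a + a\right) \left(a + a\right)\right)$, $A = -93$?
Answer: $379533$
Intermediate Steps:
$D{\left(a \right)} = - 44 a^{2} - 11 a$ ($D{\left(a \right)} = - 11 \left(a + \left(a + a\right) \left(a + a\right)\right) = - 11 \left(a + 2 a 2 a\right) = - 11 \left(a + 4 a^{2}\right) = - 44 a^{2} - 11 a$)
$- D{\left(A \right)} = - \left(-11\right) \left(-93\right) \left(1 + 4 \left(-93\right)\right) = - \left(-11\right) \left(-93\right) \left(1 - 372\right) = - \left(-11\right) \left(-93\right) \left(-371\right) = \left(-1\right) \left(-379533\right) = 379533$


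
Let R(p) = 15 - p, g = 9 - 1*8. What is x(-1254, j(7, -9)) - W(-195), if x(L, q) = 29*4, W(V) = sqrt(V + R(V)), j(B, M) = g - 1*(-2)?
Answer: 116 - sqrt(15) ≈ 112.13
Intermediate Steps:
g = 1 (g = 9 - 8 = 1)
j(B, M) = 3 (j(B, M) = 1 - 1*(-2) = 1 + 2 = 3)
W(V) = sqrt(15) (W(V) = sqrt(V + (15 - V)) = sqrt(15))
x(L, q) = 116
x(-1254, j(7, -9)) - W(-195) = 116 - sqrt(15)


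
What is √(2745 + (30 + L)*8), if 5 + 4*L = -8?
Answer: √2959 ≈ 54.397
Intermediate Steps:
L = -13/4 (L = -5/4 + (¼)*(-8) = -5/4 - 2 = -13/4 ≈ -3.2500)
√(2745 + (30 + L)*8) = √(2745 + (30 - 13/4)*8) = √(2745 + (107/4)*8) = √(2745 + 214) = √2959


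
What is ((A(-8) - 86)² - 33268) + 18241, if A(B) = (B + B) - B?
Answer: -6191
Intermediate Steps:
A(B) = B (A(B) = 2*B - B = B)
((A(-8) - 86)² - 33268) + 18241 = ((-8 - 86)² - 33268) + 18241 = ((-94)² - 33268) + 18241 = (8836 - 33268) + 18241 = -24432 + 18241 = -6191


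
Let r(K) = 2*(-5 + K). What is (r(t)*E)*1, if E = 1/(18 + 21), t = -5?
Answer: -20/39 ≈ -0.51282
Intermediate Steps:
r(K) = -10 + 2*K
E = 1/39 ≈ 0.025641
(r(t)*E)*1 = ((-10 + 2*(-5))*(1/39))*1 = ((-10 - 10)*(1/39))*1 = -20*1/39*1 = -20/39*1 = -20/39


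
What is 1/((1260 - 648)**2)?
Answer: 1/374544 ≈ 2.6699e-6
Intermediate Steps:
1/((1260 - 648)**2) = 1/(612**2) = 1/374544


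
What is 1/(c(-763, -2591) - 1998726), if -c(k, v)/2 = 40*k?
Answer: -1/1937686 ≈ -5.1608e-7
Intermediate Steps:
c(k, v) = -80*k
1/(c(-763, -2591) - 1998726) = 1/(-80*(-763) - 1998726) = 1/(61040 - 1998726) = 1/(-1937686) = -1/1937686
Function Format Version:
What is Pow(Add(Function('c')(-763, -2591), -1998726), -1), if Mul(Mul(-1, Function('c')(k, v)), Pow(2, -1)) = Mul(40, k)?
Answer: Rational(-1, 1937686) ≈ -5.1608e-7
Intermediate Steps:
Function('c')(k, v) = Mul(-80, k) (Function('c')(k, v) = Mul(-2, Mul(40, k)) = Mul(-80, k))
Pow(Add(Function('c')(-763, -2591), -1998726), -1) = Pow(Add(Mul(-80, -763), -1998726), -1) = Pow(Add(61040, -1998726), -1) = Pow(-1937686, -1) = Rational(-1, 1937686)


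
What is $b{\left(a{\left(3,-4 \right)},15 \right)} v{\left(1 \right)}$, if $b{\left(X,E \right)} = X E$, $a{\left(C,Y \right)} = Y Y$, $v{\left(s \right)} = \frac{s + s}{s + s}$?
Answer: $240$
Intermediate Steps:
$v{\left(s \right)} = 1$ ($v{\left(s \right)} = \frac{2 s}{2 s} = 2 s \frac{1}{2 s} = 1$)
$a{\left(C,Y \right)} = Y^{2}$
$b{\left(X,E \right)} = E X$
$b{\left(a{\left(3,-4 \right)},15 \right)} v{\left(1 \right)} = 15 \left(-4\right)^{2} \cdot 1 = 15 \cdot 16 \cdot 1 = 240 \cdot 1 = 240$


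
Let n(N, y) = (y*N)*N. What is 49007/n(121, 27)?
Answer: 49007/395307 ≈ 0.12397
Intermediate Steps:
n(N, y) = y*N² (n(N, y) = (N*y)*N = y*N²)
49007/n(121, 27) = 49007/((27*121²)) = 49007/((27*14641)) = 49007/395307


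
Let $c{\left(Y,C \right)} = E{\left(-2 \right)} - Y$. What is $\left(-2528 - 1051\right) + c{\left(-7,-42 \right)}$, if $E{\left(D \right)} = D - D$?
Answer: $-3572$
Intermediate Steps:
$E{\left(D \right)} = 0$
$c{\left(Y,C \right)} = - Y$ ($c{\left(Y,C \right)} = 0 - Y = - Y$)
$\left(-2528 - 1051\right) + c{\left(-7,-42 \right)} = \left(-2528 - 1051\right) - -7 = -3579 + 7 = -3572$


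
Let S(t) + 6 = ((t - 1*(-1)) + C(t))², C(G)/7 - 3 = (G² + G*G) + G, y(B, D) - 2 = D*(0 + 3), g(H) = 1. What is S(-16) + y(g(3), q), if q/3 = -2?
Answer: 12096462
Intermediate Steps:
q = -6 (q = 3*(-2) = -6)
y(B, D) = 2 + 3*D (y(B, D) = 2 + D*(0 + 3) = 2 + D*3 = 2 + 3*D)
C(G) = 21 + 7*G + 14*G² (C(G) = 21 + 7*((G² + G*G) + G) = 21 + 7*((G² + G²) + G) = 21 + 7*(2*G² + G) = 21 + 7*(G + 2*G²) = 21 + (7*G + 14*G²) = 21 + 7*G + 14*G²)
S(t) = -6 + (22 + 8*t + 14*t²)² (S(t) = -6 + ((t - 1*(-1)) + (21 + 7*t + 14*t²))² = -6 + ((t + 1) + (21 + 7*t + 14*t²))² = -6 + ((1 + t) + (21 + 7*t + 14*t²))² = -6 + (22 + 8*t + 14*t²)²)
S(-16) + y(g(3), q) = (-6 + 4*(11 + 4*(-16) + 7*(-16)²)²) + (2 + 3*(-6)) = (-6 + 4*(11 - 64 + 7*256)²) + (2 - 18) = (-6 + 4*(11 - 64 + 1792)²) - 16 = (-6 + 4*1739²) - 16 = (-6 + 4*3024121) - 16 = (-6 + 12096484) - 16 = 12096478 - 16 = 12096462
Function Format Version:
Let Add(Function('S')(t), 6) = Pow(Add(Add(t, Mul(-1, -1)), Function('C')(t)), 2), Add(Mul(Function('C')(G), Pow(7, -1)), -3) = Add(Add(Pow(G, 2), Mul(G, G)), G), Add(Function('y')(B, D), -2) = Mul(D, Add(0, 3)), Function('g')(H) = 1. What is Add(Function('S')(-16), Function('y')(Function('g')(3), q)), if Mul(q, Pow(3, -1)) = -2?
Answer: 12096462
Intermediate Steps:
q = -6 (q = Mul(3, -2) = -6)
Function('y')(B, D) = Add(2, Mul(3, D)) (Function('y')(B, D) = Add(2, Mul(D, Add(0, 3))) = Add(2, Mul(D, 3)) = Add(2, Mul(3, D)))
Function('C')(G) = Add(21, Mul(7, G), Mul(14, Pow(G, 2))) (Function('C')(G) = Add(21, Mul(7, Add(Add(Pow(G, 2), Mul(G, G)), G))) = Add(21, Mul(7, Add(Add(Pow(G, 2), Pow(G, 2)), G))) = Add(21, Mul(7, Add(Mul(2, Pow(G, 2)), G))) = Add(21, Mul(7, Add(G, Mul(2, Pow(G, 2))))) = Add(21, Add(Mul(7, G), Mul(14, Pow(G, 2)))) = Add(21, Mul(7, G), Mul(14, Pow(G, 2))))
Function('S')(t) = Add(-6, Pow(Add(22, Mul(8, t), Mul(14, Pow(t, 2))), 2)) (Function('S')(t) = Add(-6, Pow(Add(Add(t, Mul(-1, -1)), Add(21, Mul(7, t), Mul(14, Pow(t, 2)))), 2)) = Add(-6, Pow(Add(Add(t, 1), Add(21, Mul(7, t), Mul(14, Pow(t, 2)))), 2)) = Add(-6, Pow(Add(Add(1, t), Add(21, Mul(7, t), Mul(14, Pow(t, 2)))), 2)) = Add(-6, Pow(Add(22, Mul(8, t), Mul(14, Pow(t, 2))), 2)))
Add(Function('S')(-16), Function('y')(Function('g')(3), q)) = Add(Add(-6, Mul(4, Pow(Add(11, Mul(4, -16), Mul(7, Pow(-16, 2))), 2))), Add(2, Mul(3, -6))) = Add(Add(-6, Mul(4, Pow(Add(11, -64, Mul(7, 256)), 2))), Add(2, -18)) = Add(Add(-6, Mul(4, Pow(Add(11, -64, 1792), 2))), -16) = Add(Add(-6, Mul(4, Pow(1739, 2))), -16) = Add(Add(-6, Mul(4, 3024121)), -16) = Add(Add(-6, 12096484), -16) = Add(12096478, -16) = 12096462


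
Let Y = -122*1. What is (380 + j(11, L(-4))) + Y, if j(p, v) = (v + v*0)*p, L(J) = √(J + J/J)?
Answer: 258 + 11*I*√3 ≈ 258.0 + 19.053*I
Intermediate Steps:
Y = -122
L(J) = √(1 + J) (L(J) = √(J + 1) = √(1 + J))
j(p, v) = p*v (j(p, v) = (v + 0)*p = v*p = p*v)
(380 + j(11, L(-4))) + Y = (380 + 11*√(1 - 4)) - 122 = (380 + 11*√(-3)) - 122 = (380 + 11*(I*√3)) - 122 = (380 + 11*I*√3) - 122 = 258 + 11*I*√3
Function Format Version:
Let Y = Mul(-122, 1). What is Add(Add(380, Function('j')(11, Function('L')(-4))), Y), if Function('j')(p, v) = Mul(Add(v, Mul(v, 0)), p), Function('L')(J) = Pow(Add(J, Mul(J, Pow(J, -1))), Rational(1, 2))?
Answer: Add(258, Mul(11, I, Pow(3, Rational(1, 2)))) ≈ Add(258.00, Mul(19.053, I))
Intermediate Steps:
Y = -122
Function('L')(J) = Pow(Add(1, J), Rational(1, 2)) (Function('L')(J) = Pow(Add(J, 1), Rational(1, 2)) = Pow(Add(1, J), Rational(1, 2)))
Function('j')(p, v) = Mul(p, v) (Function('j')(p, v) = Mul(Add(v, 0), p) = Mul(v, p) = Mul(p, v))
Add(Add(380, Function('j')(11, Function('L')(-4))), Y) = Add(Add(380, Mul(11, Pow(Add(1, -4), Rational(1, 2)))), -122) = Add(Add(380, Mul(11, Pow(-3, Rational(1, 2)))), -122) = Add(Add(380, Mul(11, Mul(I, Pow(3, Rational(1, 2))))), -122) = Add(Add(380, Mul(11, I, Pow(3, Rational(1, 2)))), -122) = Add(258, Mul(11, I, Pow(3, Rational(1, 2))))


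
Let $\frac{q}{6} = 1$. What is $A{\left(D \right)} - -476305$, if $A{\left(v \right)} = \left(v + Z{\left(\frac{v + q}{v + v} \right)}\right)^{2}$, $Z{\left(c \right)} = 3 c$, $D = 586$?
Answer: $\frac{70523176109}{85849} \approx 8.2148 \cdot 10^{5}$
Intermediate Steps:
$q = 6$ ($q = 6 \cdot 1 = 6$)
$A{\left(v \right)} = \left(v + \frac{3 \left(6 + v\right)}{2 v}\right)^{2}$ ($A{\left(v \right)} = \left(v + 3 \frac{v + 6}{v + v}\right)^{2} = \left(v + 3 \frac{6 + v}{2 v}\right)^{2} = \left(v + \frac{3 \left(6 + v\right)}{2 v}\right)^{2}$)
$A{\left(D \right)} - -476305 = \frac{\left(18 + 2 \cdot 586^{2} + 3 \cdot 586\right)^{2}}{4 \cdot 343396} - -476305 = \frac{1}{4} \cdot \frac{1}{343396} \left(18 + 2 \cdot 343396 + 1758\right)^{2} + 476305 = \frac{1}{4} \cdot \frac{1}{343396} \left(18 + 686792 + 1758\right)^{2} + 476305 = \frac{1}{4} \cdot \frac{1}{343396} \cdot 688568^{2} + 476305 = \frac{1}{4} \cdot \frac{1}{343396} \cdot 474125890624 + 476305 = \frac{29632868164}{85849} + 476305 = \frac{70523176109}{85849}$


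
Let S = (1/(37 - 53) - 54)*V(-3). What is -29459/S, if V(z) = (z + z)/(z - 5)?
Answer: 1885376/2595 ≈ 726.54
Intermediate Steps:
V(z) = 2*z/(-5 + z) (V(z) = (2*z)/(-5 + z) = 2*z/(-5 + z))
S = -2595/64 (S = (1/(37 - 53) - 54)*(2*(-3)/(-5 - 3)) = (1/(-16) - 54)*(2*(-3)/(-8)) = (-1/16 - 54)*(2*(-3)*(-1/8)) = -865/16*3/4 = -2595/64 ≈ -40.547)
-29459/S = -29459/(-2595/64) = -29459*(-64/2595) = 1885376/2595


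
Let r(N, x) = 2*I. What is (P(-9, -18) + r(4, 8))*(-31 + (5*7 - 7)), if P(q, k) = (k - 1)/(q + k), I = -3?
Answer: 143/9 ≈ 15.889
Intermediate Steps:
P(q, k) = (-1 + k)/(k + q)
r(N, x) = -6 (r(N, x) = 2*(-3) = -6)
(P(-9, -18) + r(4, 8))*(-31 + (5*7 - 7)) = ((-1 - 18)/(-18 - 9) - 6)*(-31 + (5*7 - 7)) = (-19/(-27) - 6)*(-31 + (35 - 7)) = (-1/27*(-19) - 6)*(-31 + 28) = (19/27 - 6)*(-3) = -143/27*(-3) = 143/9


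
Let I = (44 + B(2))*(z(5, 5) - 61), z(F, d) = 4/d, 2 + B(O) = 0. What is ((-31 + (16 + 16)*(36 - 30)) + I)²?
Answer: 140114569/25 ≈ 5.6046e+6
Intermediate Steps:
B(O) = -2 (B(O) = -2 + 0 = -2)
I = -12642/5 (I = (44 - 2)*(4/5 - 61) = 42*(4*(⅕) - 61) = 42*(⅘ - 61) = 42*(-301/5) = -12642/5 ≈ -2528.4)
((-31 + (16 + 16)*(36 - 30)) + I)² = ((-31 + (16 + 16)*(36 - 30)) - 12642/5)² = ((-31 + 32*6) - 12642/5)² = ((-31 + 192) - 12642/5)² = (161 - 12642/5)² = (-11837/5)² = 140114569/25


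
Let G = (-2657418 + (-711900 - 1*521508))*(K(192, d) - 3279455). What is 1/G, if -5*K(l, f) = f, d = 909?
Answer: 5/63802480659984 ≈ 7.8367e-14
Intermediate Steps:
K(l, f) = -f/5
G = 63802480659984/5 (G = (-2657418 + (-711900 - 1*521508))*(-1/5*909 - 3279455) = (-2657418 + (-711900 - 521508))*(-909/5 - 3279455) = (-2657418 - 1233408)*(-16398184/5) = -3890826*(-16398184/5) = 63802480659984/5 ≈ 1.2760e+13)
1/G = 1/(63802480659984/5) = 5/63802480659984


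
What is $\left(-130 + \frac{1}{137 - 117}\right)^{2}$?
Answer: $\frac{6754801}{400} \approx 16887.0$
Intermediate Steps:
$\left(-130 + \frac{1}{137 - 117}\right)^{2} = \left(-130 + \frac{1}{20}\right)^{2} = \left(- \frac{2599}{20}\right)^{2} = \frac{6754801}{400}$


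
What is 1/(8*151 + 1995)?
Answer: 1/3203 ≈ 0.00031221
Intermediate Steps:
1/(8*151 + 1995) = 1/(1208 + 1995) = 1/3203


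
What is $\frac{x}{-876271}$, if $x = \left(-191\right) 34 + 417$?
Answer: $\frac{6077}{876271} \approx 0.0069351$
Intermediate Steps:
$x = -6077$ ($x = -6494 + 417 = -6077$)
$\frac{x}{-876271} = - \frac{6077}{-876271} = \left(-6077\right) \left(- \frac{1}{876271}\right) = \frac{6077}{876271}$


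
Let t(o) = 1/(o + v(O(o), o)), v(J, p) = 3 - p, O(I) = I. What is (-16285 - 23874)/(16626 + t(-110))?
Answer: -120477/49879 ≈ -2.4154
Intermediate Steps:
t(o) = 1/3 (t(o) = 1/(o + (3 - o)) = 1/3)
(-16285 - 23874)/(16626 + t(-110)) = (-16285 - 23874)/(16626 + 1/3) = -40159/49879/3 = -40159*3/49879 = -120477/49879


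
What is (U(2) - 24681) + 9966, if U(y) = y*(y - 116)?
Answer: -14943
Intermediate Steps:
U(y) = y*(-116 + y)
(U(2) - 24681) + 9966 = (2*(-116 + 2) - 24681) + 9966 = (2*(-114) - 24681) + 9966 = (-228 - 24681) + 9966 = -24909 + 9966 = -14943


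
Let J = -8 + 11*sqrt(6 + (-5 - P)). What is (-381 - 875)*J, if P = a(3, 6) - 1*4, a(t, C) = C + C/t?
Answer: 10048 - 13816*I*sqrt(3) ≈ 10048.0 - 23930.0*I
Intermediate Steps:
P = 4 (P = (6 + 6/3) - 1*4 = (6 + 6*(1/3)) - 4 = (6 + 2) - 4 = 8 - 4 = 4)
J = -8 + 11*I*sqrt(3) (J = -8 + 11*sqrt(6 + (-5 - 1*4)) = -8 + 11*sqrt(6 + (-5 - 4)) = -8 + 11*sqrt(6 - 9) = -8 + 11*sqrt(-3) = -8 + 11*(I*sqrt(3)) = -8 + 11*I*sqrt(3) ≈ -8.0 + 19.053*I)
(-381 - 875)*J = (-381 - 875)*(-8 + 11*I*sqrt(3)) = -1256*(-8 + 11*I*sqrt(3)) = 10048 - 13816*I*sqrt(3)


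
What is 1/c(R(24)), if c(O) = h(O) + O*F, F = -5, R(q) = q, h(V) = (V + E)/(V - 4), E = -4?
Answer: -1/119 ≈ -0.0084034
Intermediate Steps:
h(V) = 1 (h(V) = (V - 4)/(V - 4) = (-4 + V)/(-4 + V) = 1)
c(O) = 1 - 5*O (c(O) = 1 + O*(-5) = 1 - 5*O)
1/c(R(24)) = 1/(1 - 5*24) = 1/(1 - 120) = 1/(-119) = -1/119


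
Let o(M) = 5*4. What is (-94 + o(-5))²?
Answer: 5476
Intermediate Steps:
o(M) = 20
(-94 + o(-5))² = (-94 + 20)² = (-74)² = 5476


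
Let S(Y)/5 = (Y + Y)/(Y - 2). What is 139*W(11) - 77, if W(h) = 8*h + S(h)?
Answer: 124685/9 ≈ 13854.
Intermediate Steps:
S(Y) = 10*Y/(-2 + Y) (S(Y) = 5*((Y + Y)/(Y - 2)) = 5*((2*Y)/(-2 + Y)) = 5*(2*Y/(-2 + Y)) = 10*Y/(-2 + Y))
W(h) = 8*h + 10*h/(-2 + h)
139*W(11) - 77 = 139*(2*11*(-3 + 4*11)/(-2 + 11)) - 77 = 139*(2*11*(-3 + 44)/9) - 77 = 139*(2*11*(⅑)*41) - 77 = 139*(902/9) - 77 = 125378/9 - 77 = 124685/9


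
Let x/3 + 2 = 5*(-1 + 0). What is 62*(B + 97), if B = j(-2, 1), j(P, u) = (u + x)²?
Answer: 30814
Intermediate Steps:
x = -21 (x = -6 + 3*(5*(-1 + 0)) = -6 + 3*(5*(-1)) = -6 + 3*(-5) = -6 - 15 = -21)
j(P, u) = (-21 + u)² (j(P, u) = (u - 21)² = (-21 + u)²)
B = 400 (B = (-21 + 1)² = (-20)² = 400)
62*(B + 97) = 62*(400 + 97) = 62*497 = 30814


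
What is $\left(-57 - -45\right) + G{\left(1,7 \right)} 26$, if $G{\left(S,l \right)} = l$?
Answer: $170$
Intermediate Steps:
$\left(-57 - -45\right) + G{\left(1,7 \right)} 26 = \left(-57 - -45\right) + 7 \cdot 26 = \left(-57 + 45\right) + 182 = -12 + 182 = 170$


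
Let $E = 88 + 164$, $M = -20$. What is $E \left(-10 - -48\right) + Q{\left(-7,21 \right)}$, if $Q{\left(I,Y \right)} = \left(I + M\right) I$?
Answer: $9765$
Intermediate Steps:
$E = 252$
$Q{\left(I,Y \right)} = I \left(-20 + I\right)$ ($Q{\left(I,Y \right)} = \left(I - 20\right) I = \left(-20 + I\right) I = I \left(-20 + I\right)$)
$E \left(-10 - -48\right) + Q{\left(-7,21 \right)} = 252 \left(-10 - -48\right) - 7 \left(-20 - 7\right) = 252 \left(-10 + 48\right) - -189 = 252 \cdot 38 + 189 = 9576 + 189 = 9765$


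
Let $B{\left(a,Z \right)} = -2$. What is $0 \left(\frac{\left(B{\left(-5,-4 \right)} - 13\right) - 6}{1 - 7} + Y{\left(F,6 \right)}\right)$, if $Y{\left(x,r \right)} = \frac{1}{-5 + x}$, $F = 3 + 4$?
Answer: $0$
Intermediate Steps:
$F = 7$
$0 \left(\frac{\left(B{\left(-5,-4 \right)} - 13\right) - 6}{1 - 7} + Y{\left(F,6 \right)}\right) = 0 \left(\frac{\left(-2 - 13\right) - 6}{1 - 7} + \frac{1}{-5 + 7}\right) = 0 \left(\frac{\left(-2 - 13\right) - 6}{-6} + \frac{1}{2}\right) = 0 \left(\left(-15 - 6\right) \left(- \frac{1}{6}\right) + \frac{1}{2}\right) = 0 \left(\left(-21\right) \left(- \frac{1}{6}\right) + \frac{1}{2}\right) = 0 \left(\frac{7}{2} + \frac{1}{2}\right) = 0 \cdot 4 = 0$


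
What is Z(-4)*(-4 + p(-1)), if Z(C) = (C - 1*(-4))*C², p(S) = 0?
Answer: 0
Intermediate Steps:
Z(C) = C²*(4 + C) (Z(C) = (C + 4)*C² = (4 + C)*C² = C²*(4 + C))
Z(-4)*(-4 + p(-1)) = ((-4)²*(4 - 4))*(-4 + 0) = (16*0)*(-4) = 0*(-4) = 0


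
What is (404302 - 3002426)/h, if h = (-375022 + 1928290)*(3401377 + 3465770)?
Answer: -649531/2666629921599 ≈ -2.4358e-7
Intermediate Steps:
h = 10666519686396 (h = 1553268*6867147 = 10666519686396)
(404302 - 3002426)/h = (404302 - 3002426)/10666519686396 = -2598124*1/10666519686396 = -649531/2666629921599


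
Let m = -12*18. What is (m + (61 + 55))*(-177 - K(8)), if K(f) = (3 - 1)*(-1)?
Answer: 17500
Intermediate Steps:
m = -216
K(f) = -2 (K(f) = 2*(-1) = -2)
(m + (61 + 55))*(-177 - K(8)) = (-216 + (61 + 55))*(-177 - 1*(-2)) = (-216 + 116)*(-177 + 2) = -100*(-175) = 17500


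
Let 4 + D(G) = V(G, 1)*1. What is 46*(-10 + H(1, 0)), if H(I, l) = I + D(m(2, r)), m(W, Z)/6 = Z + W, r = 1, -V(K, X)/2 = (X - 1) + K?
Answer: -2254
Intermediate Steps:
V(K, X) = 2 - 2*K - 2*X (V(K, X) = -2*((X - 1) + K) = -2*((-1 + X) + K) = -2*(-1 + K + X) = 2 - 2*K - 2*X)
m(W, Z) = 6*W + 6*Z (m(W, Z) = 6*(Z + W) = 6*(W + Z) = 6*W + 6*Z)
D(G) = -4 - 2*G (D(G) = -4 + (2 - 2*G - 2*1)*1 = -4 + (2 - 2*G - 2)*1 = -4 - 2*G*1 = -4 - 2*G)
H(I, l) = -40 + I (H(I, l) = I + (-4 - 2*(6*2 + 6*1)) = I + (-4 - 2*(12 + 6)) = I + (-4 - 2*18) = I + (-4 - 36) = I - 40 = -40 + I)
46*(-10 + H(1, 0)) = 46*(-10 + (-40 + 1)) = 46*(-10 - 39) = 46*(-49) = -2254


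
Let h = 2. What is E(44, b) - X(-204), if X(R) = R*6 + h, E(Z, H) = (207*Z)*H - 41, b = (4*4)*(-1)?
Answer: -144547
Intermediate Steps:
b = -16 (b = 16*(-1) = -16)
E(Z, H) = -41 + 207*H*Z (E(Z, H) = 207*H*Z - 41 = -41 + 207*H*Z)
X(R) = 2 + 6*R (X(R) = R*6 + 2 = 6*R + 2 = 2 + 6*R)
E(44, b) - X(-204) = (-41 + 207*(-16)*44) - (2 + 6*(-204)) = (-41 - 145728) - (2 - 1224) = -145769 - 1*(-1222) = -145769 + 1222 = -144547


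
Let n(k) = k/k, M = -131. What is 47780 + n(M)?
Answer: 47781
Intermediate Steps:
n(k) = 1
47780 + n(M) = 47780 + 1 = 47781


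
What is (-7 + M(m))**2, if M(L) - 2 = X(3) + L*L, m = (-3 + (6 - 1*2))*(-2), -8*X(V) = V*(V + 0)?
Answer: 289/64 ≈ 4.5156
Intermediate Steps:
X(V) = -V**2/8 (X(V) = -V*(V + 0)/8 = -V*V/8 = -V**2/8)
m = -2 (m = (-3 + (6 - 2))*(-2) = (-3 + 4)*(-2) = 1*(-2) = -2)
M(L) = 7/8 + L**2 (M(L) = 2 + (-1/8*3**2 + L*L) = 2 + (-1/8*9 + L**2) = 2 + (-9/8 + L**2) = 7/8 + L**2)
(-7 + M(m))**2 = (-7 + (7/8 + (-2)**2))**2 = (-7 + (7/8 + 4))**2 = (-7 + 39/8)**2 = (-17/8)**2 = 289/64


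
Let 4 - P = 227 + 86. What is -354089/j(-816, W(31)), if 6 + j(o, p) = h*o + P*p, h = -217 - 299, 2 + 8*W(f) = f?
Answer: -2832712/3359439 ≈ -0.84321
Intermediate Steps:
W(f) = -¼ + f/8
h = -516
P = -309 (P = 4 - (227 + 86) = 4 - 1*313 = 4 - 313 = -309)
j(o, p) = -6 - 516*o - 309*p (j(o, p) = -6 + (-516*o - 309*p) = -6 - 516*o - 309*p)
-354089/j(-816, W(31)) = -354089/(-6 - 516*(-816) - 309*(-¼ + (⅛)*31)) = -354089/(-6 + 421056 - 309*(-¼ + 31/8)) = -354089/(-6 + 421056 - 309*29/8) = -354089/(-6 + 421056 - 8961/8) = -354089/3359439/8 = -354089*8/3359439 = -2832712/3359439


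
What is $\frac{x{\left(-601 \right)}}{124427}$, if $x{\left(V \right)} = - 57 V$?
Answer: $\frac{34257}{124427} \approx 0.27532$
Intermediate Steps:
$\frac{x{\left(-601 \right)}}{124427} = \frac{\left(-57\right) \left(-601\right)}{124427} = 34257 \cdot \frac{1}{124427} = \frac{34257}{124427}$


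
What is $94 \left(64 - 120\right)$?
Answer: $-5264$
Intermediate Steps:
$94 \left(64 - 120\right) = 94 \left(-56\right) = -5264$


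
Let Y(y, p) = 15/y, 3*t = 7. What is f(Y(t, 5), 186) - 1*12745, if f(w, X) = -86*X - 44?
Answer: -28785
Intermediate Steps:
t = 7/3 (t = (1/3)*7 = 7/3 ≈ 2.3333)
f(w, X) = -44 - 86*X
f(Y(t, 5), 186) - 1*12745 = (-44 - 86*186) - 1*12745 = (-44 - 15996) - 12745 = -16040 - 12745 = -28785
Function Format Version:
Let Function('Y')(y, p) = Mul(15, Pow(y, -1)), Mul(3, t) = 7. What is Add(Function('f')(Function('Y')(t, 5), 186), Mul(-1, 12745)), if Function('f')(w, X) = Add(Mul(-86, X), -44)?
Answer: -28785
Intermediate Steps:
t = Rational(7, 3) (t = Mul(Rational(1, 3), 7) = Rational(7, 3) ≈ 2.3333)
Function('f')(w, X) = Add(-44, Mul(-86, X))
Add(Function('f')(Function('Y')(t, 5), 186), Mul(-1, 12745)) = Add(Add(-44, Mul(-86, 186)), Mul(-1, 12745)) = Add(Add(-44, -15996), -12745) = Add(-16040, -12745) = -28785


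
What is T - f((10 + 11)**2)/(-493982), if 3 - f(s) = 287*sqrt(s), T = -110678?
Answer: -27336472910/246991 ≈ -1.1068e+5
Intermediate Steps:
f(s) = 3 - 287*sqrt(s)
T - f((10 + 11)**2)/(-493982) = -110678 - (3 - 287*sqrt((10 + 11)**2))/(-493982) = -110678 - (3 - 287*sqrt(21**2))*(-1)/493982 = -110678 - (3 - 287*sqrt(441))*(-1)/493982 = -110678 - (3 - 287*21)*(-1)/493982 = -110678 - (3 - 6027)*(-1)/493982 = -110678 - (-6024)*(-1)/493982 = -110678 - 1*3012/246991 = -110678 - 3012/246991 = -27336472910/246991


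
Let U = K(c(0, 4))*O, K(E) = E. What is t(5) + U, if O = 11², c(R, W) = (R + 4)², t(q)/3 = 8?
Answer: 1960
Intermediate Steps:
t(q) = 24 (t(q) = 3*8 = 24)
c(R, W) = (4 + R)²
O = 121
U = 1936 (U = (4 + 0)²*121 = 4²*121 = 16*121 = 1936)
t(5) + U = 24 + 1936 = 1960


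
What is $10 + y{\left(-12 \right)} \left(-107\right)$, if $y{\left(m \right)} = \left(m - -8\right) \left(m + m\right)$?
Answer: $-10262$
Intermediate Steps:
$y{\left(m \right)} = 2 m \left(8 + m\right)$ ($y{\left(m \right)} = \left(m + 8\right) 2 m = \left(8 + m\right) 2 m = 2 m \left(8 + m\right)$)
$10 + y{\left(-12 \right)} \left(-107\right) = 10 + 2 \left(-12\right) \left(8 - 12\right) \left(-107\right) = 10 + 2 \left(-12\right) \left(-4\right) \left(-107\right) = 10 + 96 \left(-107\right) = 10 - 10272 = -10262$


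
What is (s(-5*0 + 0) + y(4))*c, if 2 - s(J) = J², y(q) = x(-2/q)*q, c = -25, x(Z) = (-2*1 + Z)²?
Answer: -675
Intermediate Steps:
x(Z) = (-2 + Z)²
y(q) = q*(-2 - 2/q)² (y(q) = (-2 - 2/q)²*q = q*(-2 - 2/q)²)
s(J) = 2 - J²
(s(-5*0 + 0) + y(4))*c = ((2 - (-5*0 + 0)²) + 4*(1 + 4)²/4)*(-25) = ((2 - (0 + 0)²) + 4*(¼)*5²)*(-25) = ((2 - 1*0²) + 4*(¼)*25)*(-25) = ((2 - 1*0) + 25)*(-25) = ((2 + 0) + 25)*(-25) = (2 + 25)*(-25) = 27*(-25) = -675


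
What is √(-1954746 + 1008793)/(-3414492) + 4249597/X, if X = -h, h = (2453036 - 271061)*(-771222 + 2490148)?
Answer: -386327/340968505350 - I*√945953/3414492 ≈ -1.133e-6 - 0.00028485*I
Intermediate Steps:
h = 3750653558850 (h = 2181975*1718926 = 3750653558850)
X = -3750653558850 (X = -1*3750653558850 = -3750653558850)
√(-1954746 + 1008793)/(-3414492) + 4249597/X = √(-1954746 + 1008793)/(-3414492) + 4249597/(-3750653558850) = √(-945953)*(-1/3414492) + 4249597*(-1/3750653558850) = (I*√945953)*(-1/3414492) - 386327/340968505350 = -I*√945953/3414492 - 386327/340968505350 = -386327/340968505350 - I*√945953/3414492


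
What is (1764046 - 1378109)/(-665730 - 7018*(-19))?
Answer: -385937/532388 ≈ -0.72492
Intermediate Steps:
(1764046 - 1378109)/(-665730 - 7018*(-19)) = 385937/(-665730 + 133342) = 385937/(-532388) = 385937*(-1/532388) = -385937/532388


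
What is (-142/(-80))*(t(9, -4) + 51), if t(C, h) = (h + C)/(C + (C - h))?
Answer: 80017/880 ≈ 90.928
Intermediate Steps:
t(C, h) = (C + h)/(-h + 2*C)
(-142/(-80))*(t(9, -4) + 51) = (-142/(-80))*((9 - 4)/(-1*(-4) + 2*9) + 51) = (-142*(-1/80))*(5/(4 + 18) + 51) = 71*(5/22 + 51)/40 = (71/40)*(1127/22) = 80017/880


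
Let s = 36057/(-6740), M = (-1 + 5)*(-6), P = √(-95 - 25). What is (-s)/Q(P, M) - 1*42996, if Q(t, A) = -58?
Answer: -16808032377/390920 ≈ -42996.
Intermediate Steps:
P = 2*I*√30 (P = √(-120) = 2*I*√30 ≈ 10.954*I)
M = -24 (M = 4*(-6) = -24)
s = -36057/6740 (s = 36057*(-1/6740) = -36057/6740 ≈ -5.3497)
(-s)/Q(P, M) - 1*42996 = -1*(-36057/6740)/(-58) - 1*42996 = (36057/6740)*(-1/58) - 42996 = -36057/390920 - 42996 = -16808032377/390920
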